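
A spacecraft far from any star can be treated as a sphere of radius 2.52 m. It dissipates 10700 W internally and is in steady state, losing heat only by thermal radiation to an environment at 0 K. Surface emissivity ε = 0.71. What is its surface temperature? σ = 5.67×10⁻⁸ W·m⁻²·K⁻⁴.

Steady state: internal power = radiated power, P = εσA T⁴.
Radiating area A = 4πr² = 79.80 m².
T⁴ = P/(εσA) = 10700/(0.71·5.67×10⁻⁸·79.80) = 3.331×10⁹ K⁴.
T = (3.331×10⁹)^(1/4).

T ≈ 240 K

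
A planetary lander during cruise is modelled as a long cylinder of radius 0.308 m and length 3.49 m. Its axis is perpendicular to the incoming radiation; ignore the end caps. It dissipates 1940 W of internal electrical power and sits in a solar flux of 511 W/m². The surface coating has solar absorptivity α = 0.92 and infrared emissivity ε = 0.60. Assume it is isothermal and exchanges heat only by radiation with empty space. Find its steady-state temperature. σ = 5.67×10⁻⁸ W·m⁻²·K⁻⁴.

At steady state, absorbed solar power + internal power = radiated power.
Absorbed: α·S·A_cross = 0.92·511·2.150 = 1011 W (cross-section 2rL).
Total input = 1011 + 1940 = 2951 W.
Radiated: εσ·A_surf·T⁴ with A_surf = 2πrL = 6.754 m².
T⁴ = 2951/(0.60·5.67×10⁻⁸·6.754) = 1.284×10¹⁰ K⁴.

T ≈ 337 K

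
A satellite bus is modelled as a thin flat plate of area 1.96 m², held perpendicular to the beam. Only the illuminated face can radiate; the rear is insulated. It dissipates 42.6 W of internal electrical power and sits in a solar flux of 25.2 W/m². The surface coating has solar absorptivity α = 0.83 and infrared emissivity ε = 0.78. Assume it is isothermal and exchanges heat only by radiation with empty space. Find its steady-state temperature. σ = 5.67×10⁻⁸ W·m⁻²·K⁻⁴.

T ≈ 176 K

At steady state, absorbed solar power + internal power = radiated power.
Absorbed: α·S·A_cross = 0.83·25.2·1.960 = 41.00 W (cross-section A).
Total input = 41.00 + 42.6 = 83.60 W.
Radiated: εσ·A_surf·T⁴ with A_surf = A = 1.960 m².
T⁴ = 83.60/(0.78·5.67×10⁻⁸·1.960) = 9.644×10⁸ K⁴.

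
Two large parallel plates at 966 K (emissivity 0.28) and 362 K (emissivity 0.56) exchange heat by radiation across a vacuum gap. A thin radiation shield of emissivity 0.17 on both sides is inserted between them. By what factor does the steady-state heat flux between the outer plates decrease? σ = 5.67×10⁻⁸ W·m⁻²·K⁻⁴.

factor ≈ 3.47

Without shield: q₀ = σΔ(T⁴)/(1/ε₁+1/ε₂−1) with denominator 4.357.
With shield the two gaps are in series; the resistances add: (1/ε₁+1/ε_s−1)+(1/ε_s+1/ε₂−1) = 8.454+6.668 = 15.12.
Heat-flux ratio q₀/q = 15.12/4.357.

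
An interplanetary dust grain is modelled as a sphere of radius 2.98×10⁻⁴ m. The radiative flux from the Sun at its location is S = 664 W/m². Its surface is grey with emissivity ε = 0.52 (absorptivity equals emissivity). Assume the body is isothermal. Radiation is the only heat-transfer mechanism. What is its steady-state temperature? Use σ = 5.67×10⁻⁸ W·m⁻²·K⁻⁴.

At equilibrium, absorbed power = emitted power.
Absorbing cross-section = πr² = 2.790×10⁻⁷ m²; emitting surface = 4πr² = 1.116×10⁻⁶ m² (ratio 4).
εS·A_cross = εσ·A_surf·T⁴  ⇒  T⁴ = S/(4σ)   (ε cancels).
T⁴ = 664/(4·5.67×10⁻⁸) = 2.928×10⁹ K⁴.
T = (2.928×10⁹)^(1/4).

T ≈ 233 K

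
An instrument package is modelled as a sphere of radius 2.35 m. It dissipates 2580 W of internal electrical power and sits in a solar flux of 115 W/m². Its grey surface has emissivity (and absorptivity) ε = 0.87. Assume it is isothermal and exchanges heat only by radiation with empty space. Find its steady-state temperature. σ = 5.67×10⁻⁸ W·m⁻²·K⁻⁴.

At steady state, absorbed solar power + internal power = radiated power.
Absorbed: α·S·A_cross = 0.87·115·17.35 = 1736 W (cross-section πr²).
Total input = 1736 + 2580 = 4316 W.
Radiated: εσ·A_surf·T⁴ with A_surf = 4πr² = 69.40 m².
T⁴ = 4316/(0.87·5.67×10⁻⁸·69.40) = 1.261×10⁹ K⁴.

T ≈ 188 K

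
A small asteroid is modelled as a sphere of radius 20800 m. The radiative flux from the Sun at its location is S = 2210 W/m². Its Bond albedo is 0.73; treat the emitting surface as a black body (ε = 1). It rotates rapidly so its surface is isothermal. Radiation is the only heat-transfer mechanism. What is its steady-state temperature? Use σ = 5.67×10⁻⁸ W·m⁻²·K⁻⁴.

At equilibrium, absorbed power = emitted power.
Absorbing cross-section = πr² = 1.359×10⁹ m²; emitting surface = 4πr² = 5.437×10⁹ m² (ratio 4).
(1−a)S·A_cross = εσ·A_surf·T⁴  ⇒  T⁴ = (1−a)S/(4σ).
T⁴ = 0.270·2210/(4·5.67×10⁻⁸) = 2.631×10⁹ K⁴.
T = (2.631×10⁹)^(1/4).

T ≈ 226 K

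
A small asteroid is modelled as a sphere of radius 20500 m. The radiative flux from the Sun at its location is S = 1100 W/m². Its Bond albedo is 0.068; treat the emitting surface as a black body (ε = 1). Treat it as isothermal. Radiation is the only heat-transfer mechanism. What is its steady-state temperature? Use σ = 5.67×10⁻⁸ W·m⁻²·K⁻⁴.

At equilibrium, absorbed power = emitted power.
Absorbing cross-section = πr² = 1.320×10⁹ m²; emitting surface = 4πr² = 5.281×10⁹ m² (ratio 4).
(1−a)S·A_cross = εσ·A_surf·T⁴  ⇒  T⁴ = (1−a)S/(4σ).
T⁴ = 0.932·1100/(4·5.67×10⁻⁸) = 4.520×10⁹ K⁴.
T = (4.520×10⁹)^(1/4).

T ≈ 259 K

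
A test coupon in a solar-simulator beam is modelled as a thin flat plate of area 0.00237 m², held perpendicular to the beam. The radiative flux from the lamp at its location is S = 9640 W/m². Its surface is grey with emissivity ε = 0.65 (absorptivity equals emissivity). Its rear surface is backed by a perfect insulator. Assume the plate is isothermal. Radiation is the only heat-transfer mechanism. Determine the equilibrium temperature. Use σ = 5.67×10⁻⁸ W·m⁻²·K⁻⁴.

At equilibrium, absorbed power = emitted power.
Absorbing cross-section = A = 0.002370 m²; emitting surface = A = 0.002370 m² (ratio 1).
εS·A_cross = εσ·A_surf·T⁴  ⇒  T⁴ = S/(1σ)   (ε cancels).
T⁴ = 9640/(1·5.67×10⁻⁸) = 1.700×10¹¹ K⁴.
T = (1.700×10¹¹)^(1/4).

T ≈ 642 K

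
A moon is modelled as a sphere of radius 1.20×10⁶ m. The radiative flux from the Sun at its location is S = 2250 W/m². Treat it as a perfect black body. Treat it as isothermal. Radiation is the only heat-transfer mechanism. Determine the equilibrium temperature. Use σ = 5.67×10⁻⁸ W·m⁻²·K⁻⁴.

T ≈ 316 K

At equilibrium, absorbed power = emitted power.
Absorbing cross-section = πr² = 4.524×10¹² m²; emitting surface = 4πr² = 1.810×10¹³ m² (ratio 4).
S·A_cross = εσ·A_surf·T⁴  ⇒  T⁴ = S/(4σ).
T⁴ = 1.00·2250/(4·5.67×10⁻⁸) = 9.921×10⁹ K⁴.
T = (9.921×10⁹)^(1/4).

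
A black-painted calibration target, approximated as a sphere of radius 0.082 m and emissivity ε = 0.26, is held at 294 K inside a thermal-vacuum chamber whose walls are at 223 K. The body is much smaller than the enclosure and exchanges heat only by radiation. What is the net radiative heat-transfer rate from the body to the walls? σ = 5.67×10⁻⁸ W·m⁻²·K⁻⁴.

For a small grey body in a large enclosure: P_net = εσA(T_body⁴ − T_wall⁴).
A = 4πr² = 0.08450 m²; T_body⁴ − T_wall⁴ = 7.471×10⁹ − 2.473×10⁹ = 4.998×10⁹ K⁴.
|P_net| = 0.26·5.67×10⁻⁸·0.08450·4.998×10⁹.

P_net ≈ 6.23 W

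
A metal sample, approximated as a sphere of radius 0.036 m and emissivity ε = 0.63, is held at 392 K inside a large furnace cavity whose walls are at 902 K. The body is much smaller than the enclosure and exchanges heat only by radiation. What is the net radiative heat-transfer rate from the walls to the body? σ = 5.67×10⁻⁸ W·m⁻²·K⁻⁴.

P_net ≈ 371 W

For a small grey body in a large enclosure: P_net = εσA(T_body⁴ − T_wall⁴).
A = 4πr² = 0.01629 m²; T_body⁴ − T_wall⁴ = 2.361×10¹⁰ − 6.620×10¹¹ = -6.383×10¹¹ K⁴.
|P_net| = 0.63·5.67×10⁻⁸·0.01629·6.383×10¹¹.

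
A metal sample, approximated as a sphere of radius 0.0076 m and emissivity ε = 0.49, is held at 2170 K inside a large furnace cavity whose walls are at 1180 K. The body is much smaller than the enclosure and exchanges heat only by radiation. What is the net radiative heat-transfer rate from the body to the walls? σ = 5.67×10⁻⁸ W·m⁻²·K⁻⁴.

For a small grey body in a large enclosure: P_net = εσA(T_body⁴ − T_wall⁴).
A = 4πr² = 7.258×10⁻⁴ m²; T_body⁴ − T_wall⁴ = 2.217×10¹³ − 1.939×10¹² = 2.023×10¹³ K⁴.
|P_net| = 0.49·5.67×10⁻⁸·7.258×10⁻⁴·2.023×10¹³.

P_net ≈ 408 W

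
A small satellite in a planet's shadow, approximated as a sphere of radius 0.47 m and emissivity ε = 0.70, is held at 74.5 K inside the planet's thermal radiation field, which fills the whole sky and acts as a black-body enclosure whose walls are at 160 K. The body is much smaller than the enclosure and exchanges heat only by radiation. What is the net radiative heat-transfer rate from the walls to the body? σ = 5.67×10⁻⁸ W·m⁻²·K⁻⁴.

P_net ≈ 68.8 W

For a small grey body in a large enclosure: P_net = εσA(T_body⁴ − T_wall⁴).
A = 4πr² = 2.776 m²; T_body⁴ − T_wall⁴ = 3.081×10⁷ − 6.554×10⁸ = -6.246×10⁸ K⁴.
|P_net| = 0.70·5.67×10⁻⁸·2.776·6.246×10⁸.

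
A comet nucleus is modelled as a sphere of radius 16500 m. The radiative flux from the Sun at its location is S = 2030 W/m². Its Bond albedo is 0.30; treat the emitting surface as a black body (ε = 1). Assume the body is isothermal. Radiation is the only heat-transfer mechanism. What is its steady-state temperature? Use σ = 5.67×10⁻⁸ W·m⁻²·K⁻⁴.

At equilibrium, absorbed power = emitted power.
Absorbing cross-section = πr² = 8.553×10⁸ m²; emitting surface = 4πr² = 3.421×10⁹ m² (ratio 4).
(1−a)S·A_cross = εσ·A_surf·T⁴  ⇒  T⁴ = (1−a)S/(4σ).
T⁴ = 0.700·2030/(4·5.67×10⁻⁸) = 6.265×10⁹ K⁴.
T = (6.265×10⁹)^(1/4).

T ≈ 281 K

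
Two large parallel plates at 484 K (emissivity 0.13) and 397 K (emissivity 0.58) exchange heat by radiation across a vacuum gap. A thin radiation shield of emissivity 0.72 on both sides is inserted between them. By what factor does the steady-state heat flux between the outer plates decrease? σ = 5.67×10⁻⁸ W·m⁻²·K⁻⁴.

factor ≈ 1.21

Without shield: q₀ = σΔ(T⁴)/(1/ε₁+1/ε₂−1) with denominator 8.416.
With shield the two gaps are in series; the resistances add: (1/ε₁+1/ε_s−1)+(1/ε_s+1/ε₂−1) = 8.081+2.113 = 10.19.
Heat-flux ratio q₀/q = 10.19/8.416.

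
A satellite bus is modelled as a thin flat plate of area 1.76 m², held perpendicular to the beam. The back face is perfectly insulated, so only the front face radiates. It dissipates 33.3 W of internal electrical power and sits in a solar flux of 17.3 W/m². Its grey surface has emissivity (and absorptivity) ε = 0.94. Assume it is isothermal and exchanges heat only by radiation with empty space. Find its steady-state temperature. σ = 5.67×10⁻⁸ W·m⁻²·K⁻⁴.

At steady state, absorbed solar power + internal power = radiated power.
Absorbed: α·S·A_cross = 0.94·17.3·1.760 = 28.62 W (cross-section A).
Total input = 28.62 + 33.3 = 61.92 W.
Radiated: εσ·A_surf·T⁴ with A_surf = A = 1.760 m².
T⁴ = 61.92/(0.94·5.67×10⁻⁸·1.760) = 6.601×10⁸ K⁴.

T ≈ 160 K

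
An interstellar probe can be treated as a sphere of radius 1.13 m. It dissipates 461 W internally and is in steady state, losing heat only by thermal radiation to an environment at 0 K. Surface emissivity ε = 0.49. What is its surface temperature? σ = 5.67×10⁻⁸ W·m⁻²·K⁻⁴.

T ≈ 179 K

Steady state: internal power = radiated power, P = εσA T⁴.
Radiating area A = 4πr² = 16.05 m².
T⁴ = P/(εσA) = 461/(0.49·5.67×10⁻⁸·16.05) = 1.034×10⁹ K⁴.
T = (1.034×10⁹)^(1/4).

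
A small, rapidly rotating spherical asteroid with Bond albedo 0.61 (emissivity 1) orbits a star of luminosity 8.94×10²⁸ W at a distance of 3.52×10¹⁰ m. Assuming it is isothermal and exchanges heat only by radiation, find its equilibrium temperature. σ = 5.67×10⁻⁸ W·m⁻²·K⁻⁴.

T ≈ 1770 K

First find the stellar flux at distance d: S = L/(4πd²) = 8.94×10²⁸/(4π·(3.52×10¹⁰)²) = 5.742×10⁶ W/m².
For an isothermal sphere, absorbed (1−a)S·πr² = emitted σ·4πr²·T⁴, so T⁴ = (1−a)S/(4σ).
T⁴ = 0.390·5.742×10⁶/(4·5.67×10⁻⁸) = 9.873×10¹² K⁴.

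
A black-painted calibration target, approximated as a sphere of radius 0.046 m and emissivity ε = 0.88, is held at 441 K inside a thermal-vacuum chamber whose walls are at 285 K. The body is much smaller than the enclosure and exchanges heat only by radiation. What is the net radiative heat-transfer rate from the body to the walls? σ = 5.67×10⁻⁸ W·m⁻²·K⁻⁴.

P_net ≈ 41.4 W

For a small grey body in a large enclosure: P_net = εσA(T_body⁴ − T_wall⁴).
A = 4πr² = 0.02659 m²; T_body⁴ − T_wall⁴ = 3.782×10¹⁰ − 6.598×10⁹ = 3.123×10¹⁰ K⁴.
|P_net| = 0.88·5.67×10⁻⁸·0.02659·3.123×10¹⁰.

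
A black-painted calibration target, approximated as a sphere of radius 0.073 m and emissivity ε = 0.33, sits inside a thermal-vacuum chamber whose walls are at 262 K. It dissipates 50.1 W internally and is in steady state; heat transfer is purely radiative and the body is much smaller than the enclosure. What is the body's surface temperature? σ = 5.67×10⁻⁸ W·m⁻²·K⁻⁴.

T ≈ 460 K

For a small grey body in a large enclosure, net radiated power = εσA(T⁴ − T_w⁴).
Steady state: P = εσA(T⁴ − T_w⁴) with A = 4πr² = 0.06697 m².
T⁴ = P/(εσA) + T_w⁴ = 50.1/(0.33·5.67×10⁻⁸·0.06697) + (262)⁴
    = 3.998×10¹⁰ + 4.712×10⁹ = 4.470×10¹⁰ K⁴.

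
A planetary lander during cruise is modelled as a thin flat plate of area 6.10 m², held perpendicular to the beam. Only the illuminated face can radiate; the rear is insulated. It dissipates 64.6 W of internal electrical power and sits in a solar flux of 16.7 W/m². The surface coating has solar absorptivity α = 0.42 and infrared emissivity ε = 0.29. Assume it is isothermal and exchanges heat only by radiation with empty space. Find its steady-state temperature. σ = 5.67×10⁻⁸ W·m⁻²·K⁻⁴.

T ≈ 181 K

At steady state, absorbed solar power + internal power = radiated power.
Absorbed: α·S·A_cross = 0.42·16.7·6.100 = 42.79 W (cross-section A).
Total input = 42.79 + 64.6 = 107.4 W.
Radiated: εσ·A_surf·T⁴ with A_surf = A = 6.100 m².
T⁴ = 107.4/(0.29·5.67×10⁻⁸·6.100) = 1.071×10⁹ K⁴.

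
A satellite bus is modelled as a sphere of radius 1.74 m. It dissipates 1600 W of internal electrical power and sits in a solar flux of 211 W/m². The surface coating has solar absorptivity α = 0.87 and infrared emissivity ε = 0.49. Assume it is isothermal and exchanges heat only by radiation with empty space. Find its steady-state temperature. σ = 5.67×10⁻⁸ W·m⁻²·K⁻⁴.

T ≈ 237 K

At steady state, absorbed solar power + internal power = radiated power.
Absorbed: α·S·A_cross = 0.87·211·9.511 = 1746 W (cross-section πr²).
Total input = 1746 + 1600 = 3346 W.
Radiated: εσ·A_surf·T⁴ with A_surf = 4πr² = 38.05 m².
T⁴ = 3346/(0.49·5.67×10⁻⁸·38.05) = 3.165×10⁹ K⁴.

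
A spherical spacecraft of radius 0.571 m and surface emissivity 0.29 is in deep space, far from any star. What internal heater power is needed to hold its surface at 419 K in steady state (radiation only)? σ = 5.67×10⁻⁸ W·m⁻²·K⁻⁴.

P ≈ 2080 W

P = εσ·4πr²·T⁴.
4πr² = 4.097 m²; T⁴ = 3.082×10¹⁰ K⁴.
P = 0.29·5.67×10⁻⁸·4.097·3.082×10¹⁰.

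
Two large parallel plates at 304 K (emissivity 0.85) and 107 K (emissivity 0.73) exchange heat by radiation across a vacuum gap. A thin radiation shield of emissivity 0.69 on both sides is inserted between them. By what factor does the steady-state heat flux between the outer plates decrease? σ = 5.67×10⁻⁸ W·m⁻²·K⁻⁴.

factor ≈ 2.23

Without shield: q₀ = σΔ(T⁴)/(1/ε₁+1/ε₂−1) with denominator 1.546.
With shield the two gaps are in series; the resistances add: (1/ε₁+1/ε_s−1)+(1/ε_s+1/ε₂−1) = 1.626+1.819 = 3.445.
Heat-flux ratio q₀/q = 3.445/1.546.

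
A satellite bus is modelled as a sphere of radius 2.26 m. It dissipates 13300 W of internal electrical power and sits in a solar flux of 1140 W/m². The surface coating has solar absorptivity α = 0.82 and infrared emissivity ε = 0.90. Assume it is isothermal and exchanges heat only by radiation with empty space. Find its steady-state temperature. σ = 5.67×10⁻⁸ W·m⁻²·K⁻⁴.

T ≈ 305 K

At steady state, absorbed solar power + internal power = radiated power.
Absorbed: α·S·A_cross = 0.82·1140·16.05 = 15000 W (cross-section πr²).
Total input = 15000 + 13300 = 28300 W.
Radiated: εσ·A_surf·T⁴ with A_surf = 4πr² = 64.18 m².
T⁴ = 28300/(0.90·5.67×10⁻⁸·64.18) = 8.640×10⁹ K⁴.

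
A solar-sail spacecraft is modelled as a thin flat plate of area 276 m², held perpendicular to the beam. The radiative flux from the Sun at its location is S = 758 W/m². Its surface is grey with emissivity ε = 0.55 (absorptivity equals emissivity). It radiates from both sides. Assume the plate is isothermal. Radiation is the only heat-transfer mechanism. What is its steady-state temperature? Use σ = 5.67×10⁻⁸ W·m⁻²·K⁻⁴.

T ≈ 286 K

At equilibrium, absorbed power = emitted power.
Absorbing cross-section = A = 276.0 m²; emitting surface = 2A = 552.0 m² (ratio 2).
εS·A_cross = εσ·A_surf·T⁴  ⇒  T⁴ = S/(2σ)   (ε cancels).
T⁴ = 758/(2·5.67×10⁻⁸) = 6.684×10⁹ K⁴.
T = (6.684×10⁹)^(1/4).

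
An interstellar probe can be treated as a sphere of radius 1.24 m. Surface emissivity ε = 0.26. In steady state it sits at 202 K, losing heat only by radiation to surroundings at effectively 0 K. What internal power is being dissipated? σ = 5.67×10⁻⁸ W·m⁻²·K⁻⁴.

P ≈ 474 W

Steady state: P = εσA T⁴.
A = 4πr² = 19.32 m²; T⁴ = (202)⁴ = 1.665×10⁹ K⁴.
P = 0.26 × 5.67×10⁻⁸ × 19.32 × 1.665×10⁹.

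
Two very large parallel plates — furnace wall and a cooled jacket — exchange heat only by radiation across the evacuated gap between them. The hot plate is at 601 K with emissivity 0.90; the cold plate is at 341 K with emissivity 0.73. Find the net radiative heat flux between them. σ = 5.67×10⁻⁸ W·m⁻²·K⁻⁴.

q ≈ 4480 W/m²

For two infinite grey parallel plates, q = σ(T₁⁴ − T₂⁴)/(1/ε₁ + 1/ε₂ − 1).
T₁⁴ − T₂⁴ = 1.305×10¹¹ − 1.352×10¹⁰ = 1.169×10¹¹ K⁴.
1/ε₁ + 1/ε₂ − 1 = 1.111 + 1.370 − 1 = 1.481.
q = 5.67×10⁻⁸ × 1.169×10¹¹ / 1.481.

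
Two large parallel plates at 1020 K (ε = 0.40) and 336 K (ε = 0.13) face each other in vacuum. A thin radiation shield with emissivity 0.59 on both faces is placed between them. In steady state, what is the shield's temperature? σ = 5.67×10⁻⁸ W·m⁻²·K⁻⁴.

T_s ≈ 942 K

In steady state the net flux on the hot side equals that on the cold side.
σ(T₁⁴−T_s⁴)/D₁ = σ(T_s⁴−T₂⁴)/D₂, with D₁ = 1/ε₁+1/ε_s−1 = 3.195, D₂ = 1/ε_s+1/ε₂−1 = 8.387.
Solve for T_s⁴: T_s⁴ = (D₂·T₁⁴ + D₁·T₂⁴)/(D₁+D₂) = 7.874×10¹¹ K⁴.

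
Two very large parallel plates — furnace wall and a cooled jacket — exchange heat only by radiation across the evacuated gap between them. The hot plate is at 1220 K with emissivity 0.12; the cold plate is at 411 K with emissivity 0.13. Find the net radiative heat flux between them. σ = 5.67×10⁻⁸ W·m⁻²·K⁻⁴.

q ≈ 8250 W/m²

For two infinite grey parallel plates, q = σ(T₁⁴ − T₂⁴)/(1/ε₁ + 1/ε₂ − 1).
T₁⁴ − T₂⁴ = 2.215×10¹² − 2.853×10¹⁰ = 2.187×10¹² K⁴.
1/ε₁ + 1/ε₂ − 1 = 8.333 + 7.692 − 1 = 15.03.
q = 5.67×10⁻⁸ × 2.187×10¹² / 15.03.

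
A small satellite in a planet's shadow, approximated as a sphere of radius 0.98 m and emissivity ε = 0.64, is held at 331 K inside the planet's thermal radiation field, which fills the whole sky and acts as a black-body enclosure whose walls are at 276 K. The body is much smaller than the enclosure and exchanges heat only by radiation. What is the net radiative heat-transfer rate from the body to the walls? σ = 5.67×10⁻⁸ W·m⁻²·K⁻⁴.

For a small grey body in a large enclosure: P_net = εσA(T_body⁴ − T_wall⁴).
A = 4πr² = 12.07 m²; T_body⁴ − T_wall⁴ = 1.200×10¹⁰ − 5.803×10⁹ = 6.201×10⁹ K⁴.
|P_net| = 0.64·5.67×10⁻⁸·12.07·6.201×10⁹.

P_net ≈ 2720 W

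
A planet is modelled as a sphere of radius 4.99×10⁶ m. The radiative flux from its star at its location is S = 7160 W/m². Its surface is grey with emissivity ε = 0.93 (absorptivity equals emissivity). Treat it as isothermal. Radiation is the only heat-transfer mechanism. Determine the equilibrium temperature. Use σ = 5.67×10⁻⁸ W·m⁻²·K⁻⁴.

T ≈ 422 K

At equilibrium, absorbed power = emitted power.
Absorbing cross-section = πr² = 7.823×10¹³ m²; emitting surface = 4πr² = 3.129×10¹⁴ m² (ratio 4).
εS·A_cross = εσ·A_surf·T⁴  ⇒  T⁴ = S/(4σ)   (ε cancels).
T⁴ = 7160/(4·5.67×10⁻⁸) = 3.157×10¹⁰ K⁴.
T = (3.157×10¹⁰)^(1/4).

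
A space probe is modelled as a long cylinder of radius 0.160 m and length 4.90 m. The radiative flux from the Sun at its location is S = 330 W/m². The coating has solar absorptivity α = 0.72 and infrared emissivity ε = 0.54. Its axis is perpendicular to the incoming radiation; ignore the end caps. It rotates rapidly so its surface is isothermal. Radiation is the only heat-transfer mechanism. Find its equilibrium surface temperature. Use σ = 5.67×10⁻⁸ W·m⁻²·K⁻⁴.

At equilibrium, absorbed power = emitted power.
Absorbing cross-section = 2rL = 1.568 m²; emitting surface = 2πrL = 4.926 m² (ratio π).
αS·A_cross = εσ·A_surf·T⁴  ⇒  T⁴ = αS/(ε·πσ).
T⁴ = 0.720·330/(0.54·π·5.67×10⁻⁸) = 2.470×10⁹ K⁴.
T = (2.470×10⁹)^(1/4).

T ≈ 223 K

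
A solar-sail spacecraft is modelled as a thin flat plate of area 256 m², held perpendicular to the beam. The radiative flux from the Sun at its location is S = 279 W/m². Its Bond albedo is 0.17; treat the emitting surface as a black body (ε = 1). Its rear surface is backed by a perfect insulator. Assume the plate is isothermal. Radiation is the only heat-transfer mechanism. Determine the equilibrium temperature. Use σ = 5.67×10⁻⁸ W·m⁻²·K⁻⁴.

At equilibrium, absorbed power = emitted power.
Absorbing cross-section = A = 256.0 m²; emitting surface = A = 256.0 m² (ratio 1).
(1−a)S·A_cross = εσ·A_surf·T⁴  ⇒  T⁴ = (1−a)S/(1σ).
T⁴ = 0.830·279/(1·5.67×10⁻⁸) = 4.084×10⁹ K⁴.
T = (4.084×10⁹)^(1/4).

T ≈ 253 K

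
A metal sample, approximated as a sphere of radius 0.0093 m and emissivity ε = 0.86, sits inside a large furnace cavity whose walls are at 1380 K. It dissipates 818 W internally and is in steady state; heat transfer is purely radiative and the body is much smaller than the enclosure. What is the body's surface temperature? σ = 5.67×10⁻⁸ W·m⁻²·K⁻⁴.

For a small grey body in a large enclosure, net radiated power = εσA(T⁴ − T_w⁴).
Steady state: P = εσA(T⁴ − T_w⁴) with A = 4πr² = 0.001087 m².
T⁴ = P/(εσA) + T_w⁴ = 818/(0.86·5.67×10⁻⁸·0.001087) + (1380)⁴
    = 1.543×10¹³ + 3.627×10¹² = 1.906×10¹³ K⁴.

T ≈ 2090 K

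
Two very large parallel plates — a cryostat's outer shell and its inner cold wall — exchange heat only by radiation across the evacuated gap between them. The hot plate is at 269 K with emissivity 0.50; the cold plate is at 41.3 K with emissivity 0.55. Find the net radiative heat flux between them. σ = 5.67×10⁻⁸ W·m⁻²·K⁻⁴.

For two infinite grey parallel plates, q = σ(T₁⁴ − T₂⁴)/(1/ε₁ + 1/ε₂ − 1).
T₁⁴ − T₂⁴ = 5.236×10⁹ − 2.909×10⁶ = 5.233×10⁹ K⁴.
1/ε₁ + 1/ε₂ − 1 = 2.000 + 1.818 − 1 = 2.818.
q = 5.67×10⁻⁸ × 5.233×10⁹ / 2.818.

q ≈ 105 W/m²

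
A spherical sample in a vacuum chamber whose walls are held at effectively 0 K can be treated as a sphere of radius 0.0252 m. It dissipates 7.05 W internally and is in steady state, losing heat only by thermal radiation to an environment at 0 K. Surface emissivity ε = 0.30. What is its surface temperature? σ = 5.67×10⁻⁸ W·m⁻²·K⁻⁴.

Steady state: internal power = radiated power, P = εσA T⁴.
Radiating area A = 4πr² = 0.007980 m².
T⁴ = P/(εσA) = 7.05/(0.30·5.67×10⁻⁸·0.007980) = 5.194×10¹⁰ K⁴.
T = (5.194×10¹⁰)^(1/4).

T ≈ 477 K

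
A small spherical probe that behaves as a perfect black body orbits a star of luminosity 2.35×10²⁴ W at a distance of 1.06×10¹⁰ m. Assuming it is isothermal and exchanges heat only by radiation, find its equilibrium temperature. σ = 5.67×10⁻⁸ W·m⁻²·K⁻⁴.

First find the stellar flux at distance d: S = L/(4πd²) = 2.35×10²⁴/(4π·(1.06×10¹⁰)²) = 1664 W/m².
For an isothermal sphere, absorbed (1−a)S·πr² = emitted σ·4πr²·T⁴, so T⁴ = (1−a)S/(4σ).
T⁴ = 1.00·1664/(4·5.67×10⁻⁸) = 7.338×10⁹ K⁴.

T ≈ 293 K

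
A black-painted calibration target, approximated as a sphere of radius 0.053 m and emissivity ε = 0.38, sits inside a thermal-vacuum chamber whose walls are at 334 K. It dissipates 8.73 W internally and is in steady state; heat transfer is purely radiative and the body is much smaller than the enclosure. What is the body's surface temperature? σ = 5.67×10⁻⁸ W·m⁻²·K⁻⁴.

For a small grey body in a large enclosure, net radiated power = εσA(T⁴ − T_w⁴).
Steady state: P = εσA(T⁴ − T_w⁴) with A = 4πr² = 0.03530 m².
T⁴ = P/(εσA) + T_w⁴ = 8.73/(0.38·5.67×10⁻⁸·0.03530) + (334)⁴
    = 1.148×10¹⁰ + 1.244×10¹⁰ = 2.392×10¹⁰ K⁴.

T ≈ 393 K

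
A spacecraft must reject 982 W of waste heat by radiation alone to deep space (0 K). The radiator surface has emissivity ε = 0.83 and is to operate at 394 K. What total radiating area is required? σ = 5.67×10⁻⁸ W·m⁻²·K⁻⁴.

A ≈ 0.866 m²

P = εσA T⁴ ⇒ A = P/(εσT⁴).
T⁴ = 2.410×10¹⁰ K⁴.
A = 982/(0.83 × 5.67×10⁻⁸ × 2.410×10¹⁰).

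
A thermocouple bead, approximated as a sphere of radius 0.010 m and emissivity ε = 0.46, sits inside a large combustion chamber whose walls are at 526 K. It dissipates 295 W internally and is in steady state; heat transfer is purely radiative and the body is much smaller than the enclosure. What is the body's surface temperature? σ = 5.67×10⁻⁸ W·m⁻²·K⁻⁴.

T ≈ 1740 K

For a small grey body in a large enclosure, net radiated power = εσA(T⁴ − T_w⁴).
Steady state: P = εσA(T⁴ − T_w⁴) with A = 4πr² = 0.001257 m².
T⁴ = P/(εσA) + T_w⁴ = 295/(0.46·5.67×10⁻⁸·0.001257) + (526)⁴
    = 9.001×10¹² + 7.655×10¹⁰ = 9.077×10¹² K⁴.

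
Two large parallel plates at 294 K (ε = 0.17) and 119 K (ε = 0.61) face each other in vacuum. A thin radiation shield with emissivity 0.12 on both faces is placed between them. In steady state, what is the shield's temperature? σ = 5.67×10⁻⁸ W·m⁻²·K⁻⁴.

In steady state the net flux on the hot side equals that on the cold side.
σ(T₁⁴−T_s⁴)/D₁ = σ(T_s⁴−T₂⁴)/D₂, with D₁ = 1/ε₁+1/ε_s−1 = 13.22, D₂ = 1/ε_s+1/ε₂−1 = 8.973.
Solve for T_s⁴: T_s⁴ = (D₂·T₁⁴ + D₁·T₂⁴)/(D₁+D₂) = 3.141×10⁹ K⁴.

T_s ≈ 237 K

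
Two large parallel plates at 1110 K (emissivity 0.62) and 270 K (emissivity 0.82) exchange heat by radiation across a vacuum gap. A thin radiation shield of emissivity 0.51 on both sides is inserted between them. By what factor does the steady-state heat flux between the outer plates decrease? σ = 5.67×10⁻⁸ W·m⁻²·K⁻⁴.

factor ≈ 2.59

Without shield: q₀ = σΔ(T⁴)/(1/ε₁+1/ε₂−1) with denominator 1.832.
With shield the two gaps are in series; the resistances add: (1/ε₁+1/ε_s−1)+(1/ε_s+1/ε₂−1) = 2.574+2.180 = 4.754.
Heat-flux ratio q₀/q = 4.754/1.832.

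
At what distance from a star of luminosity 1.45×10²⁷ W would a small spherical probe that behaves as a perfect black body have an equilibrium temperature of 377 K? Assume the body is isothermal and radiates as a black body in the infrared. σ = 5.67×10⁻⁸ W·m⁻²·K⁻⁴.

For an isothermal black-emitting sphere, (1−a)S·πr² = σ·4πr²·T⁴ ⇒ S = 4σT⁴/(1−a).
S = 4·5.67×10⁻⁸·(377)⁴/1.00 = 4582 W/m².
Flux falls as S = L/(4πd²), so d = √(L/(4πS)) = √(1.45×10²⁷/(4π·4582)).

d ≈ 1.59×10¹¹ m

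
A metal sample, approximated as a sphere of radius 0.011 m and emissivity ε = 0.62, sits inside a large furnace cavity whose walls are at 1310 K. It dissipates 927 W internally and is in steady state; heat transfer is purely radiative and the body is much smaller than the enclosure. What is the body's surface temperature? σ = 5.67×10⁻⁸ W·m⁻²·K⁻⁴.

T ≈ 2120 K

For a small grey body in a large enclosure, net radiated power = εσA(T⁴ − T_w⁴).
Steady state: P = εσA(T⁴ − T_w⁴) with A = 4πr² = 0.001521 m².
T⁴ = P/(εσA) + T_w⁴ = 927/(0.62·5.67×10⁻⁸·0.001521) + (1310)⁴
    = 1.734×10¹³ + 2.945×10¹² = 2.029×10¹³ K⁴.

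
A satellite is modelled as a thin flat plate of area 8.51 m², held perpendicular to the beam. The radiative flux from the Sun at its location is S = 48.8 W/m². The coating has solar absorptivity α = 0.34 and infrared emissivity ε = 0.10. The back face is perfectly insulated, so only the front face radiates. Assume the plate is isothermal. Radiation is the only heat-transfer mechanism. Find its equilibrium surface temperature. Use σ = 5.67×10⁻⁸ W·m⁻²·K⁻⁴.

T ≈ 233 K

At equilibrium, absorbed power = emitted power.
Absorbing cross-section = A = 8.510 m²; emitting surface = A = 8.510 m² (ratio 1).
αS·A_cross = εσ·A_surf·T⁴  ⇒  T⁴ = αS/(ε·1σ).
T⁴ = 0.340·48.8/(0.10·1·5.67×10⁻⁸) = 2.926×10⁹ K⁴.
T = (2.926×10⁹)^(1/4).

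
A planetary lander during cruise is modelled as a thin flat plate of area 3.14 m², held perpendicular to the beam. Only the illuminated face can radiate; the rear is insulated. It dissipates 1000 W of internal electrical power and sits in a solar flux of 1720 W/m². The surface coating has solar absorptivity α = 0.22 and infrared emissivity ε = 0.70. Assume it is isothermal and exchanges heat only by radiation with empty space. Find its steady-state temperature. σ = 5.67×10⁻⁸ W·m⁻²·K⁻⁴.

At steady state, absorbed solar power + internal power = radiated power.
Absorbed: α·S·A_cross = 0.22·1720·3.140 = 1188 W (cross-section A).
Total input = 1188 + 1000 = 2188 W.
Radiated: εσ·A_surf·T⁴ with A_surf = A = 3.140 m².
T⁴ = 2188/(0.70·5.67×10⁻⁸·3.140) = 1.756×10¹⁰ K⁴.

T ≈ 364 K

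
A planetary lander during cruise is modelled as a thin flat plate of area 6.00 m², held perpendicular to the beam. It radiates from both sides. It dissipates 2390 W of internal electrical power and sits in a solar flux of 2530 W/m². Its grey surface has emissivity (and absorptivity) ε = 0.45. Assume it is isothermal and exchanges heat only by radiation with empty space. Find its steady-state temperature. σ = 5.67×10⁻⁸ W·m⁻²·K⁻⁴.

T ≈ 417 K

At steady state, absorbed solar power + internal power = radiated power.
Absorbed: α·S·A_cross = 0.45·2530·6.000 = 6831 W (cross-section A).
Total input = 6831 + 2390 = 9221 W.
Radiated: εσ·A_surf·T⁴ with A_surf = 2A = 12.00 m².
T⁴ = 9221/(0.45·5.67×10⁻⁸·12.00) = 3.012×10¹⁰ K⁴.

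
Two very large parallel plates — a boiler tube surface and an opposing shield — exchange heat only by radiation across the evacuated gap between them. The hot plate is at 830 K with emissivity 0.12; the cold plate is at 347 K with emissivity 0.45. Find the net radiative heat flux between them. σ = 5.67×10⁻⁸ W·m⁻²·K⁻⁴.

For two infinite grey parallel plates, q = σ(T₁⁴ − T₂⁴)/(1/ε₁ + 1/ε₂ − 1).
T₁⁴ − T₂⁴ = 4.746×10¹¹ − 1.450×10¹⁰ = 4.601×10¹¹ K⁴.
1/ε₁ + 1/ε₂ − 1 = 8.333 + 2.222 − 1 = 9.556.
q = 5.67×10⁻⁸ × 4.601×10¹¹ / 9.556.

q ≈ 2730 W/m²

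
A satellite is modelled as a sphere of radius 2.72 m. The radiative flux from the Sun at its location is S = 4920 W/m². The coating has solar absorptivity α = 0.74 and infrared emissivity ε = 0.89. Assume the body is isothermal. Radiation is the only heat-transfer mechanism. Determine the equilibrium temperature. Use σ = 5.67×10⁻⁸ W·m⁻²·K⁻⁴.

At equilibrium, absorbed power = emitted power.
Absorbing cross-section = πr² = 23.24 m²; emitting surface = 4πr² = 92.97 m² (ratio 4).
αS·A_cross = εσ·A_surf·T⁴  ⇒  T⁴ = αS/(ε·4σ).
T⁴ = 0.740·4920/(0.89·4·5.67×10⁻⁸) = 1.804×10¹⁰ K⁴.
T = (1.804×10¹⁰)^(1/4).

T ≈ 366 K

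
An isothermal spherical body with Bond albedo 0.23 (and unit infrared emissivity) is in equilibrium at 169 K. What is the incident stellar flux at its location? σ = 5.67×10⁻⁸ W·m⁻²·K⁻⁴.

S ≈ 240 W/m²

(1−a)S·πr² = σ·4πr²·T⁴ ⇒ S = 4σT⁴/(1−a).
S = 4·5.67×10⁻⁸·8.157×10⁸/0.770.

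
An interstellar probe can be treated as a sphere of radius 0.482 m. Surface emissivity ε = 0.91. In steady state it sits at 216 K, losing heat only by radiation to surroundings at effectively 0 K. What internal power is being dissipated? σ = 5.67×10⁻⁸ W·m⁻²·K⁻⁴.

Steady state: P = εσA T⁴.
A = 4πr² = 2.919 m²; T⁴ = (216)⁴ = 2.177×10⁹ K⁴.
P = 0.91 × 5.67×10⁻⁸ × 2.919 × 2.177×10⁹.

P ≈ 328 W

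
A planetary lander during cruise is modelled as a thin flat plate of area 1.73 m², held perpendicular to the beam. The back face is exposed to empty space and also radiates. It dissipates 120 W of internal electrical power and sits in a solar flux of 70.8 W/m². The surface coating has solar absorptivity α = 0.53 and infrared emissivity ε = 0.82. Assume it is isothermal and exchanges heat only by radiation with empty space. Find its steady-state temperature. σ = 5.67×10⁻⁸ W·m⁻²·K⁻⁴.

At steady state, absorbed solar power + internal power = radiated power.
Absorbed: α·S·A_cross = 0.53·70.8·1.730 = 64.92 W (cross-section A).
Total input = 64.92 + 120 = 184.9 W.
Radiated: εσ·A_surf·T⁴ with A_surf = 2A = 3.460 m².
T⁴ = 184.9/(0.82·5.67×10⁻⁸·3.460) = 1.149×10⁹ K⁴.

T ≈ 184 K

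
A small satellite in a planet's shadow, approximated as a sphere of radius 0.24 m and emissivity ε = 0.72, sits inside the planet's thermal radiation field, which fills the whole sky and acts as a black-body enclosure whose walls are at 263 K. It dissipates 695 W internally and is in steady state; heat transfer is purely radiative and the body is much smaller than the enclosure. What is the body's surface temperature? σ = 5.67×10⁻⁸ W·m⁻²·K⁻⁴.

For a small grey body in a large enclosure, net radiated power = εσA(T⁴ − T_w⁴).
Steady state: P = εσA(T⁴ − T_w⁴) with A = 4πr² = 0.7238 m².
T⁴ = P/(εσA) + T_w⁴ = 695/(0.72·5.67×10⁻⁸·0.7238) + (263)⁴
    = 2.352×10¹⁰ + 4.784×10⁹ = 2.830×10¹⁰ K⁴.

T ≈ 410 K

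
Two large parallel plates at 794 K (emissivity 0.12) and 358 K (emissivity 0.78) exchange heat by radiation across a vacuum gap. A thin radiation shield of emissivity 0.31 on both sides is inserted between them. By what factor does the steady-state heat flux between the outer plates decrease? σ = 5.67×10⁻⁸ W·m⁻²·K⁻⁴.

factor ≈ 1.63

Without shield: q₀ = σΔ(T⁴)/(1/ε₁+1/ε₂−1) with denominator 8.615.
With shield the two gaps are in series; the resistances add: (1/ε₁+1/ε_s−1)+(1/ε_s+1/ε₂−1) = 10.56+3.508 = 14.07.
Heat-flux ratio q₀/q = 14.07/8.615.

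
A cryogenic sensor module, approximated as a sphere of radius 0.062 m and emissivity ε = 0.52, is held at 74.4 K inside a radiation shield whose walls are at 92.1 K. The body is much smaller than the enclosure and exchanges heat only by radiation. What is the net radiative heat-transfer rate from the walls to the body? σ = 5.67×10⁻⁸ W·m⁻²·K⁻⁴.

For a small grey body in a large enclosure: P_net = εσA(T_body⁴ − T_wall⁴).
A = 4πr² = 0.04831 m²; T_body⁴ − T_wall⁴ = 3.064×10⁷ − 7.195×10⁷ = -4.131×10⁷ K⁴.
|P_net| = 0.52·5.67×10⁻⁸·0.04831·4.131×10⁷.

P_net ≈ 0.0588 W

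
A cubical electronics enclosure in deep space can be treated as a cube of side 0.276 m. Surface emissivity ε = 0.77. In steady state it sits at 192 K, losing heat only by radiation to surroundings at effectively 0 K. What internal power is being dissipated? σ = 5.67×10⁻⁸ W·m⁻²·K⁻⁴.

P ≈ 27.1 W

Steady state: P = εσA T⁴.
A = 6L² = 0.4571 m²; T⁴ = (192)⁴ = 1.359×10⁹ K⁴.
P = 0.77 × 5.67×10⁻⁸ × 0.4571 × 1.359×10⁹.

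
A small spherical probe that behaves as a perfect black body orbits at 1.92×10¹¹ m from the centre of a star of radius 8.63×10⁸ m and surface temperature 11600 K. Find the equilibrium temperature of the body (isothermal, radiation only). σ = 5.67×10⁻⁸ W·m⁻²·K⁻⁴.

The star's surface emits σT_*⁴; at distance d the flux is S = σT_*⁴(R_*/d)².
S = 5.67×10⁻⁸·(11600)⁴·(8.63×10⁸/1.92×10¹¹)² = 20740 W/m².
For an isothermal sphere T⁴ = (1−a)S/(4σ) = 9.145×10¹⁰ K⁴.

T ≈ 550 K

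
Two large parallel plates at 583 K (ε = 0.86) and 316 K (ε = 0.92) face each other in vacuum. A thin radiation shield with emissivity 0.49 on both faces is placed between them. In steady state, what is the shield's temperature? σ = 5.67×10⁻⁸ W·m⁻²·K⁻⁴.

In steady state the net flux on the hot side equals that on the cold side.
σ(T₁⁴−T_s⁴)/D₁ = σ(T_s⁴−T₂⁴)/D₂, with D₁ = 1/ε₁+1/ε_s−1 = 2.204, D₂ = 1/ε_s+1/ε₂−1 = 2.128.
Solve for T_s⁴: T_s⁴ = (D₂·T₁⁴ + D₁·T₂⁴)/(D₁+D₂) = 6.182×10¹⁰ K⁴.

T_s ≈ 499 K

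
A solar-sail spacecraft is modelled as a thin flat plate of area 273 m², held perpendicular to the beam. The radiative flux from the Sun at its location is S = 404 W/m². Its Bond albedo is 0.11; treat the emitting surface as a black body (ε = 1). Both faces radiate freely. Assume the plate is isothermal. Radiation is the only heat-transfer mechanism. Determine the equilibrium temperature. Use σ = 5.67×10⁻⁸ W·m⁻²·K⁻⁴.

T ≈ 237 K

At equilibrium, absorbed power = emitted power.
Absorbing cross-section = A = 273.0 m²; emitting surface = 2A = 546.0 m² (ratio 2).
(1−a)S·A_cross = εσ·A_surf·T⁴  ⇒  T⁴ = (1−a)S/(2σ).
T⁴ = 0.890·404/(2·5.67×10⁻⁸) = 3.171×10⁹ K⁴.
T = (3.171×10⁹)^(1/4).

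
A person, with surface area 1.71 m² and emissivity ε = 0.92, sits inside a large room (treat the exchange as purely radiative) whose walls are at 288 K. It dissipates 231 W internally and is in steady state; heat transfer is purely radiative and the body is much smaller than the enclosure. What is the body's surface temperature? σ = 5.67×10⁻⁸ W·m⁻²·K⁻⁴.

T ≈ 312 K

For a small grey body in a large enclosure, net radiated power = εσA(T⁴ − T_w⁴).
Steady state: P = εσA(T⁴ − T_w⁴) with A = 1.71 m².
T⁴ = P/(εσA) + T_w⁴ = 231/(0.92·5.67×10⁻⁸·1.710) + (288)⁴
    = 2.590×10⁹ + 6.880×10⁹ = 9.469×10⁹ K⁴.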